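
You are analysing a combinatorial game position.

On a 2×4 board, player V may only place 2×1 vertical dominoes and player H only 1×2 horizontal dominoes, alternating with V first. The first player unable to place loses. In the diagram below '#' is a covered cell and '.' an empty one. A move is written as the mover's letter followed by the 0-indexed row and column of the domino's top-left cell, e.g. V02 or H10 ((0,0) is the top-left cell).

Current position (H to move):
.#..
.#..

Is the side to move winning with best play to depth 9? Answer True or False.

H winning at [.#../.#..]: True

ply 1, H at .#../.#.. | H02=+1→.###/.#..*; H12=+1→.#../.###
ply 2, V at .###/.#.. | V00=-1→####/##..*
ply 3, H at ####/##.. | H12=+1→####/####*
ply 4: ####/#### is terminal -1 (V); from .#../.#.. depth 9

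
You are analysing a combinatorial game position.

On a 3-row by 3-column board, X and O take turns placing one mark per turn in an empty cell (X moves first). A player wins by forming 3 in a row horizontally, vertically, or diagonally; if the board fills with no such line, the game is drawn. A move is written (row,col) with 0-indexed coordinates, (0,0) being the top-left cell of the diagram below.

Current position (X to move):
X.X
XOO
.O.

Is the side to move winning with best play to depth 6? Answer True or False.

p1 X@[X.X/XOO/.O.]: (0,1)[XXX/XOO/.O.]+1* (2,0)[X.X/XOO/XO.]+1 (2,2)[X.X/XOO/.OX]-1
p2 O@[XXX/XOO/.O.] terminal -1; root [X.X/XOO/.O.] d6

X winning at [X.X/XOO/.O.]: True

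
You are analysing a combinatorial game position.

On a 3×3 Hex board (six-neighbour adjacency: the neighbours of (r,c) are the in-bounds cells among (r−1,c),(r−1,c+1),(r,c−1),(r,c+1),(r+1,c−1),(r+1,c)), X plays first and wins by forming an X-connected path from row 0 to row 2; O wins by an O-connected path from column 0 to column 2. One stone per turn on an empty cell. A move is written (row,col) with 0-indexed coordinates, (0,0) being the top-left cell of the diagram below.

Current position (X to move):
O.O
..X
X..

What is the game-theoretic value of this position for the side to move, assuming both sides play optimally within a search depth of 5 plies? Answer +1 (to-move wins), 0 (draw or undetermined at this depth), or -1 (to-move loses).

[O.O/..X/X..] X move#1: (0,1):+1/OXO/..X/X..*, (1,0):-1/O.O/X.X/X.., (1,1):-1/O.O/.XX/X.., (2,1):-1/O.O/..X/XX., (2,2):-1/O.O/..X/X.X
[OXO/..X/X..] O move#2: (1,0):-1/OXO/O.X/X..*, (1,1):-1/OXO/.OX/X.., (2,1):-1/OXO/..X/XO., (2,2):-1/OXO/..X/X.O
[OXO/O.X/X..] X move#3: (1,1):+1/OXO/OXX/X..*, (2,1):-1/OXO/O.X/XX., (2,2):-1/OXO/O.X/X.X
[OXO/OXX/X..] end (terminal -1, O#4); searched O.O/..X/X.. to 5

value(O.O/..X/X.., X) = +1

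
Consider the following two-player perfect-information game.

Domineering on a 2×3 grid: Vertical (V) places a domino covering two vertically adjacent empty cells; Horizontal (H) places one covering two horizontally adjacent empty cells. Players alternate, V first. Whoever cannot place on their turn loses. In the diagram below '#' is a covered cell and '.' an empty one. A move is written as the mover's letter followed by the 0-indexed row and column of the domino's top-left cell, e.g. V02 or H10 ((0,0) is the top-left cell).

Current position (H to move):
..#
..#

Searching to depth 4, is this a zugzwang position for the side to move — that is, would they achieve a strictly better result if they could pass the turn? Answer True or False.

zugzwang(..#/..#, H) = False

p1 H@[..#/..#]: H00[###/..#]+1* H10[..#/###]+1
p2 V@[###/..#] terminal -1; root [..#/..#] d4
if H skipped the turn, V would face:
~ p1 V@[..#/..#]: V00[#.#/#.#]+1* V01[.##/.##]+1
~ p2 H@[#.#/#.#] terminal -1; root [..#/..#] d4
compare (H): move=+1 vs pass=-1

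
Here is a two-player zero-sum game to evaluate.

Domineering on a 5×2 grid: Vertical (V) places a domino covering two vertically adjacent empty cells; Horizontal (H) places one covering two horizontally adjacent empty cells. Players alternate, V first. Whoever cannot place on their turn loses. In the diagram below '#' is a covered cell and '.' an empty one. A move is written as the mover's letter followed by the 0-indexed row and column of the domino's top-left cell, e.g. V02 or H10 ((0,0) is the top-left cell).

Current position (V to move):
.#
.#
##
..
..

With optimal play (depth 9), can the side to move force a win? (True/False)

[.#/.#/##/../..] V move#1: V00:-1/##/##/##/../.., V30:+1/.#/.#/##/#./#.*, V31:+1/.#/.#/##/.#/.#
[.#/.#/##/#./#.] end (terminal -1, H#2); searched .#/.#/##/../.. to 9

V winning at [.#/.#/##/../..]: True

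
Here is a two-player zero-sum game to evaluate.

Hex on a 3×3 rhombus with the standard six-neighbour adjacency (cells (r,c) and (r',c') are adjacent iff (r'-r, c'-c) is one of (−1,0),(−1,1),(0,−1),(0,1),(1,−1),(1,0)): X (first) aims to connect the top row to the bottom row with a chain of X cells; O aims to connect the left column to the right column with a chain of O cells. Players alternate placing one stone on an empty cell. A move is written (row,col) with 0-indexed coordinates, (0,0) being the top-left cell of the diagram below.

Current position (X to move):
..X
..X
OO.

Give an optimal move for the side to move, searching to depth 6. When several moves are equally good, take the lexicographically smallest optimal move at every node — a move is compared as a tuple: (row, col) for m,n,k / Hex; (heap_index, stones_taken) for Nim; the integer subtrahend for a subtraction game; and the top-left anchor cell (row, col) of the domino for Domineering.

p1 X@[..X/..X/OO.]: (0,0)[X.X/..X/OO.]-1 (0,1)[.XX/..X/OO.]-1 (1,0)[..X/X.X/OO.]-1 (1,1)[..X/.XX/OO.]-1 (2,2)[..X/..X/OOX]+1*
p2 O@[..X/..X/OOX] terminal -1; root [..X/..X/OO.] d6

X's best at [..X/..X/OO.]: (2,2)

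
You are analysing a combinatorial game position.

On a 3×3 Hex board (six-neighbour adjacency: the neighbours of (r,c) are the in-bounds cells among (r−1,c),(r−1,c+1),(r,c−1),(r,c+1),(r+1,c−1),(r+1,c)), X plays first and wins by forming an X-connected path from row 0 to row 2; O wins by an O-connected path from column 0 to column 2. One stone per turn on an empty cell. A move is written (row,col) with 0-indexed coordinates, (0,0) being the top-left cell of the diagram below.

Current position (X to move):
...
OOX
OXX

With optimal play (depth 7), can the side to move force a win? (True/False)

X winning at [.../OOX/OXX]: True

[.../OOX/OXX] X move#1: (0,0):-1/X../OOX/OXX, (0,1):-1/.X./OOX/OXX, (0,2):+1/..X/OOX/OXX*
[..X/OOX/OXX] end (terminal -1, O#2); searched .../OOX/OXX to 7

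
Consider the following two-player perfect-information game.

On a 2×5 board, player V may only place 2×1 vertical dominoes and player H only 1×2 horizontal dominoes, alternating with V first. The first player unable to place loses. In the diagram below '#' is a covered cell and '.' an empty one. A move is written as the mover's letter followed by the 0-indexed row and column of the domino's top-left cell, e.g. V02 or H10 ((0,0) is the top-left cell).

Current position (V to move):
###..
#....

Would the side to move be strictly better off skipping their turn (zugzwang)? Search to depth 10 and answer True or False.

zugzwang(###../#...., V) = False

[###../#....] V move#1: V03:+1/####./#..#.*, V04:-1/###.#/#...#
[####./#..#.] H move#2: H11:-1/####./####.*
[####./####.] V move#3: V04:+1/#####/#####*
[#####/#####] end (terminal -1, H#4); searched ###../#.... to 10
if V skipped the turn, H would face:
~ [###../#....] H move#1: H03:+1/#####/#....*, H11:-1/###../###.., H12:-1/###../#.##., H13:+1/###../#..##
~ [#####/#....] end (terminal -1, V#2); searched ###../#.... to 10
compare (V): move=+1 vs pass=-1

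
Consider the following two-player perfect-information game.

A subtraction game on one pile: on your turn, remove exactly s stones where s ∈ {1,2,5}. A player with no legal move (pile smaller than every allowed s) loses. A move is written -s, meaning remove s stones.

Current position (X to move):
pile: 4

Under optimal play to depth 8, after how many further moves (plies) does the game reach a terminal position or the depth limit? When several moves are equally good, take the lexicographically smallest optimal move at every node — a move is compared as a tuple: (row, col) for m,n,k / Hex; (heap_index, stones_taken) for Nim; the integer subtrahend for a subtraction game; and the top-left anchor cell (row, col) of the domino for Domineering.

ply 1, X at 4 | -1=+1→3*; -2=-1→2
ply 2, O at 3 | -1=-1→2*; -2=-1→1
ply 3, X at 2 | -1=-1→1; -2=+1→0*
ply 4: 0 is terminal -1 (O); from 4 depth 8

PV length from [4]: 3 plies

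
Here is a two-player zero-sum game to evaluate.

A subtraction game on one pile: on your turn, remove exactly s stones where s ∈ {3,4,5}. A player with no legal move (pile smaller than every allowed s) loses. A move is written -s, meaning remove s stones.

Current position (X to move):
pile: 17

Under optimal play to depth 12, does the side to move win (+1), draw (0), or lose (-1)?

p1 X@[17]: -3[14]-1* -4[13]-1 -5[12]-1
p2 O@[14]: -3[11]-1 -4[10]+1* -5[9]+1
p3 X@[10]: -3[7]-1* -4[6]-1 -5[5]-1
p4 O@[7]: -3[4]-1 -4[3]-1 -5[2]+1*
p5 X@[2] terminal -1; root [17] d12

value(17, X) = -1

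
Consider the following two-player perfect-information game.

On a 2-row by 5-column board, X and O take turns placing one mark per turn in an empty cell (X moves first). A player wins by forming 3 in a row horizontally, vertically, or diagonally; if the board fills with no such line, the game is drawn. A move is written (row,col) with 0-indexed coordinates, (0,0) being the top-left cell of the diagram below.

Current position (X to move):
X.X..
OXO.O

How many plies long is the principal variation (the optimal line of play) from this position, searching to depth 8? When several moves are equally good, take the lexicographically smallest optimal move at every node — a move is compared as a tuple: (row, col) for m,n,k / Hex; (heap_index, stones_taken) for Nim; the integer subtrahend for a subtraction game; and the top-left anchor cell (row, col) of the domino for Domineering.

PV length from [X.X../OXO.O]: 1 ply

p1 X@[X.X../OXO.O]: (0,1)[XXX../OXO.O]+1* (0,3)[X.XX./OXO.O]-1 (0,4)[X.X.X/OXO.O]-1 (1,3)[X.X../OXOXO]+0
p2 O@[XXX../OXO.O] terminal -1; root [X.X../OXO.O] d8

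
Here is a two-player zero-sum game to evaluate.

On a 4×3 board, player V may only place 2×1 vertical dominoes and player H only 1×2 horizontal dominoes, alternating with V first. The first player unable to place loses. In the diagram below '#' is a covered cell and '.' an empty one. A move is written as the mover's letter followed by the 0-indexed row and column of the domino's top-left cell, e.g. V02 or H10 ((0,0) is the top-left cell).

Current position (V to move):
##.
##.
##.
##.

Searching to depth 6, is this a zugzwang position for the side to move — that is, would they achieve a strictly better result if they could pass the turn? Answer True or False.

ply 1, V at ##./##./##./##. | V02=+1→###/###/##./##.*; V12=+1→##./###/###/##.; V22=+1→##./##./###/###
ply 2: ###/###/##./##. is terminal -1 (H); from ##./##./##./##. depth 6
suppose V passes — search the same position with H to move:
pass> ply 1: ##./##./##./##. is terminal -1 (H); from ##./##./##./##. depth 6
for V: play +1, pass +1

zugzwang(##./##./##./##., V) = False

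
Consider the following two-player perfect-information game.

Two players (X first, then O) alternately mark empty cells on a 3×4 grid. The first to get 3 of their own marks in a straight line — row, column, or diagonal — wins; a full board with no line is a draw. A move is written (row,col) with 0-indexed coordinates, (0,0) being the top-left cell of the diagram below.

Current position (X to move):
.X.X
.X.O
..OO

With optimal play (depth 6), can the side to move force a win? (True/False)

X winning at [.X.X/.X.O/..OO]: True

ply 1, X at .X.X/.X.O/..OO | (0,0)=-1→XX.X/.X.O/..OO; (0,2)=+1→.XXX/.X.O/..OO*; (1,0)=-1→.X.X/XX.O/..OO; (1,2)=-1→.X.X/.XXO/..OO; (2,0)=-1→.X.X/.X.O/X.OO; (2,1)=+1→.X.X/.X.O/.XOO
ply 2: .XXX/.X.O/..OO is terminal -1 (O); from .X.X/.X.O/..OO depth 6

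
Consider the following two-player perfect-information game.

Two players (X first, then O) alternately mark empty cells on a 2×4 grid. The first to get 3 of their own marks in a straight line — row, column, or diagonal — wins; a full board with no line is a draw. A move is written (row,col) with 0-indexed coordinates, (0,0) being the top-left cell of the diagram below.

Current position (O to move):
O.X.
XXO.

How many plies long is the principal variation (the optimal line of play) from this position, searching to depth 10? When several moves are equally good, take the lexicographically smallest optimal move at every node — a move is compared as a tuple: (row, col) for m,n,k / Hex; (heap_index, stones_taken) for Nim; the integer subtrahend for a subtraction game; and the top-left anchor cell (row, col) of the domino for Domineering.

[O.X./XXO.] O move#1: (0,1):+0/OOX./XXO.*, (0,3):+0/O.XO/XXO., (1,3):+0/O.X./XXOO
[OOX./XXO.] X move#2: (0,3):+0/OOXX/XXO.*, (1,3):+0/OOX./XXOX
[OOXX/XXO.] O move#3: (1,3):+0/OOXX/XXOO*
[OOXX/XXOO] end (terminal +0, X#4); searched O.X./XXO. to 10

PV length from [O.X./XXO.]: 3 plies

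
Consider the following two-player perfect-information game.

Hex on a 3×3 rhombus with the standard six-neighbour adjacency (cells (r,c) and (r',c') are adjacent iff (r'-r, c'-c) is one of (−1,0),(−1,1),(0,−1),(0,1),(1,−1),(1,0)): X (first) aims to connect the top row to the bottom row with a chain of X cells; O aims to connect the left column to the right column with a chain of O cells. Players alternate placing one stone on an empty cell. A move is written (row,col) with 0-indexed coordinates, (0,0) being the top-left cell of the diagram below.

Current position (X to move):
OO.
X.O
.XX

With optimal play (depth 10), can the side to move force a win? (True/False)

ply 1, X at OO./X.O/.XX | (0,2)=-1→OOX/X.O/.XX*; (1,1)=-1→OO./XXO/.XX; (2,0)=-1→OO./X.O/XXX
ply 2, O at OOX/X.O/.XX | (1,1)=+1→OOX/XOO/.XX*; (2,0)=-1→OOX/X.O/OXX
ply 3: OOX/XOO/.XX is terminal -1 (X); from OO./X.O/.XX depth 10

X winning at [OO./X.O/.XX]: False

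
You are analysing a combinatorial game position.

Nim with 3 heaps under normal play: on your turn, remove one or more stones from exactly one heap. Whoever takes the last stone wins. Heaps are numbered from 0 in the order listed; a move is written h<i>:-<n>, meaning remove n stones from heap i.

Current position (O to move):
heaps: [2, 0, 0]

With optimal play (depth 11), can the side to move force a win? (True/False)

ply 1, O at (2,0,0) | h0:-1=-1→(1,0,0); h0:-2=+1→(0,0,0)*
ply 2: (0,0,0) is terminal -1 (X); from (2,0,0) depth 11

O winning at [(2,0,0)]: True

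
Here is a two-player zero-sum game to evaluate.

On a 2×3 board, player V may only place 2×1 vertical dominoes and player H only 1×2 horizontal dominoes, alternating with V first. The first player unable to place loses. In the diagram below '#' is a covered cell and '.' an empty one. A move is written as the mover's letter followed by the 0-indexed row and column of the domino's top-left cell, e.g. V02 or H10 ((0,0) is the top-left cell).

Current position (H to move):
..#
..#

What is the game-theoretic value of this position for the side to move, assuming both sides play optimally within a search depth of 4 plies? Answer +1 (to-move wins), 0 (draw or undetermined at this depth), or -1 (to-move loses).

value(..#/..#, H) = +1

ply 1, H at ..#/..# | H00=+1→###/..#*; H10=+1→..#/###
ply 2: ###/..# is terminal -1 (V); from ..#/..# depth 4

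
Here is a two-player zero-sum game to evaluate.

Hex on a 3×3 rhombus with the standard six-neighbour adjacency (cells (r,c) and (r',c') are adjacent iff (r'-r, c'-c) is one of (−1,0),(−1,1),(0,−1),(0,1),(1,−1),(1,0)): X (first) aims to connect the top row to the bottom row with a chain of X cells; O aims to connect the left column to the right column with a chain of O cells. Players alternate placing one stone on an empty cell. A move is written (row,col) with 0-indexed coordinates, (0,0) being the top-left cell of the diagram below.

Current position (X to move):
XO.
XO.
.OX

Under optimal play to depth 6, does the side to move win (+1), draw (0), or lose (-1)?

ply 1, X at XO./XO./.OX | (0,2)=+1→XOX/XO./.OX*; (1,2)=+1→XO./XOX/.OX; (2,0)=+1→XO./XO./XOX
ply 2, O at XOX/XO./.OX | (1,2)=-1→XOX/XOO/.OX*; (2,0)=-1→XOX/XO./OOX
ply 3, X at XOX/XOO/.OX | (2,0)=+1→XOX/XOO/XOX*
ply 4: XOX/XOO/XOX is terminal -1 (O); from XO./XO./.OX depth 6

value(XO./XO./.OX, X) = +1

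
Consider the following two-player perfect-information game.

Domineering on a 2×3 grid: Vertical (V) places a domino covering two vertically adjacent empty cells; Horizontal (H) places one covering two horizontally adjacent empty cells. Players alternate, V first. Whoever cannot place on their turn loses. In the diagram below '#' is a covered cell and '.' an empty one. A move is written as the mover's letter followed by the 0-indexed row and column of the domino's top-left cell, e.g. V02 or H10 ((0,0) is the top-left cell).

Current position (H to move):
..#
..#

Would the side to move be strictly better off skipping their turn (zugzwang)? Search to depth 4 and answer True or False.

zugzwang(..#/..#, H) = False

ply 1, H at ..#/..# | H00=+1→###/..#*; H10=+1→..#/###
ply 2: ###/..# is terminal -1 (V); from ..#/..# depth 4
if H skipped the turn, V would face:
~ ply 1, V at ..#/..# | V00=+1→#.#/#.#*; V01=+1→.##/.##
~ ply 2: #.#/#.# is terminal -1 (H); from ..#/..# depth 4
compare (H): move=+1 vs pass=-1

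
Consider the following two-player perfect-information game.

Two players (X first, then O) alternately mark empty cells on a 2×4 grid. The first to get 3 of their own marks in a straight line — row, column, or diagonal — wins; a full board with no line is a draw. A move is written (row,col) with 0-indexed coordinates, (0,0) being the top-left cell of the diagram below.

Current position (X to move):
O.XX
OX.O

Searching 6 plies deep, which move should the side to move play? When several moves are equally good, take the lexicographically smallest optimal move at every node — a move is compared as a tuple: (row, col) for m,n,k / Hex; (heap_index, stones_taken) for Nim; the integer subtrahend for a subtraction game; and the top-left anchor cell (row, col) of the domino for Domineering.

X's best at [O.XX/OX.O]: (0,1)

[O.XX/OX.O] X move#1: (0,1):+1/OXXX/OX.O*, (1,2):+0/O.XX/OXXO
[OXXX/OX.O] end (terminal -1, O#2); searched O.XX/OX.O to 6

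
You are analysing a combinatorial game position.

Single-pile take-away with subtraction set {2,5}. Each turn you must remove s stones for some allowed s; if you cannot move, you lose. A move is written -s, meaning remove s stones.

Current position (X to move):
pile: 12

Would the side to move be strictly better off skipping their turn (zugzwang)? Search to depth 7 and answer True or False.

[12] X move#1: -2:-1/10, -5:+1/7*
[7] O move#2: -2:-1/5*, -5:-1/2
[5] X move#3: -2:-1/3, -5:+1/0*
[0] end (terminal -1, O#4); searched 12 to 7
suppose X passes — search the same position with O to move:
pass> [12] O move#1: -2:-1/10, -5:+1/7*
pass> [7] X move#2: -2:-1/5*, -5:-1/2
pass> [5] O move#3: -2:-1/3, -5:+1/0*
pass> [0] end (terminal -1, X#4); searched 12 to 7
for X: play +1, pass -1

zugzwang(12, X) = False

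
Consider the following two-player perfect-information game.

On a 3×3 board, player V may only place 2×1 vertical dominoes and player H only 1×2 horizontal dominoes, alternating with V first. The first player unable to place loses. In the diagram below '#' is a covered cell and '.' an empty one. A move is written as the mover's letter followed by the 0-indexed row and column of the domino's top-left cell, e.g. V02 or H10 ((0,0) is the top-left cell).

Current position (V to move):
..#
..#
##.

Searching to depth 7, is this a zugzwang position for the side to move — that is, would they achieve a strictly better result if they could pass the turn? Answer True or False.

zugzwang(..#/..#/##., V) = False

p1 V@[..#/..#/##.]: V00[#.#/#.#/##.]+1* V01[.##/.##/##.]+1
p2 H@[#.#/#.#/##.] terminal -1; root [..#/..#/##.] d7
if V skipped the turn, H would face:
~ p1 H@[..#/..#/##.]: H00[###/..#/##.]+1* H10[..#/###/##.]+1
~ p2 V@[###/..#/##.] terminal -1; root [..#/..#/##.] d7
compare (V): move=+1 vs pass=-1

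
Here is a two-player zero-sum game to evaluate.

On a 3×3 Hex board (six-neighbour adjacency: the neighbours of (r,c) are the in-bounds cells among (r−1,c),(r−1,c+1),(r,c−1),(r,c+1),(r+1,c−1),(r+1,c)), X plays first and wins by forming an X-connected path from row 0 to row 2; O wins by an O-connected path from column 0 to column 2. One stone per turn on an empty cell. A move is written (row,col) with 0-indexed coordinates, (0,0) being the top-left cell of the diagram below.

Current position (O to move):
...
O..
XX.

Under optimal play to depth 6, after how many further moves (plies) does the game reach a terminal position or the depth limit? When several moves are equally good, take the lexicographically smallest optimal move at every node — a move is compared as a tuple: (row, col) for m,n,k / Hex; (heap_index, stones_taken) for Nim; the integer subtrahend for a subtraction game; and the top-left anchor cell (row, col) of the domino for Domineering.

p1 O@[.../O../XX.]: (0,0)[O../O../XX.]-1 (0,1)[.O./O../XX.]-1 (0,2)[..O/O../XX.]+1* (1,1)[.../OO./XX.]+1 (1,2)[.../O.O/XX.]-1 (2,2)[.../O../XXO]-1
p2 X@[..O/O../XX.]: (0,0)[X.O/O../XX.]-1* (0,1)[.XO/O../XX.]-1 (1,1)[..O/OX./XX.]-1 (1,2)[..O/O.X/XX.]-1 (2,2)[..O/O../XXX]-1
p3 O@[X.O/O../XX.]: (0,1)[XOO/O../XX.]+1* (1,1)[X.O/OO./XX.]+1 (1,2)[X.O/O.O/XX.]+1 (2,2)[X.O/O../XXO]+1
p4 X@[XOO/O../XX.] terminal -1; root [.../O../XX.] d6

PV length from [.../O../XX.]: 3 plies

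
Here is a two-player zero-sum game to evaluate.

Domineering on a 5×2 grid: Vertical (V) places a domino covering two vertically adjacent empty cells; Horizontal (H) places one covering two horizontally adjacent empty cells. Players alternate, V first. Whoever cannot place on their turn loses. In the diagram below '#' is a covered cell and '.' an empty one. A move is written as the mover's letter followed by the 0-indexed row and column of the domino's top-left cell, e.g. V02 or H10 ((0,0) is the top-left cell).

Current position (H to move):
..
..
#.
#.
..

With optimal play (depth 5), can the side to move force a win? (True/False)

p1 H@[../../#./#./..]: H00[##/../#./#./..]+1* H10[../##/#./#./..]+1 H40[../../#./#./##]-1
p2 V@[##/../#./#./..]: V11[##/.#/##/#./..]-1* V21[##/../##/##/..]-1 V31[##/../#./##/.#]-1
p3 H@[##/.#/##/#./..]: H40[##/.#/##/#./##]+1*
p4 V@[##/.#/##/#./##] terminal -1; root [../../#./#./..] d5

H winning at [../../#./#./..]: True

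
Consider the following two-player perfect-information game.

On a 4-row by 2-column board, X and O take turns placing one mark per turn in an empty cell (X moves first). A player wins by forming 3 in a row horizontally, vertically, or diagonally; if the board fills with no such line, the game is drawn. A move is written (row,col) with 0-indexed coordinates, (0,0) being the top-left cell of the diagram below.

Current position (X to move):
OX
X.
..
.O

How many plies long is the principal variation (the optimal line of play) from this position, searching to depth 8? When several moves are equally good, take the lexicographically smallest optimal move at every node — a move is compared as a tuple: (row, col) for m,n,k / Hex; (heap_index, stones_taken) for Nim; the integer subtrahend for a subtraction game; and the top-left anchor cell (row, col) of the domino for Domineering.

PV length from [OX/X./../.O]: 4 plies

[OX/X./../.O] X move#1: (1,1):+0/OX/XX/../.O*, (2,0):+0/OX/X./X./.O, (2,1):+0/OX/X./.X/.O, (3,0):+0/OX/X./../XO
[OX/XX/../.O] O move#2: (2,0):-1/OX/XX/O./.O, (2,1):+0/OX/XX/.O/.O*, (3,0):-1/OX/XX/../OO
[OX/XX/.O/.O] X move#3: (2,0):+0/OX/XX/XO/.O*, (3,0):+0/OX/XX/.O/XO
[OX/XX/XO/.O] O move#4: (3,0):+0/OX/XX/XO/OO*
[OX/XX/XO/OO] end (terminal +0, X#5); searched OX/X./../.O to 8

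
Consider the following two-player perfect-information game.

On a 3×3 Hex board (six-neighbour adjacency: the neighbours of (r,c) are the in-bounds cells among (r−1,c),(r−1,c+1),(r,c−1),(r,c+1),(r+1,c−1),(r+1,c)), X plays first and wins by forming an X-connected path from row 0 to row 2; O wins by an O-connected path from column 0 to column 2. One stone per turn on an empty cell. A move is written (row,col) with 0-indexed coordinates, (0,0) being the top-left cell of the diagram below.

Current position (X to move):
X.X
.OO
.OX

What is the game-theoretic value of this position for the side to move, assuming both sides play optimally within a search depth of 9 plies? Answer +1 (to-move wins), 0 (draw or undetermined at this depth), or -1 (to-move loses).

p1 X@[X.X/.OO/.OX]: (0,1)[XXX/.OO/.OX]-1* (1,0)[X.X/XOO/.OX]-1 (2,0)[X.X/.OO/XOX]-1
p2 O@[XXX/.OO/.OX]: (1,0)[XXX/OOO/.OX]+1* (2,0)[XXX/.OO/OOX]+1
p3 X@[XXX/OOO/.OX] terminal -1; root [X.X/.OO/.OX] d9

value(X.X/.OO/.OX, X) = -1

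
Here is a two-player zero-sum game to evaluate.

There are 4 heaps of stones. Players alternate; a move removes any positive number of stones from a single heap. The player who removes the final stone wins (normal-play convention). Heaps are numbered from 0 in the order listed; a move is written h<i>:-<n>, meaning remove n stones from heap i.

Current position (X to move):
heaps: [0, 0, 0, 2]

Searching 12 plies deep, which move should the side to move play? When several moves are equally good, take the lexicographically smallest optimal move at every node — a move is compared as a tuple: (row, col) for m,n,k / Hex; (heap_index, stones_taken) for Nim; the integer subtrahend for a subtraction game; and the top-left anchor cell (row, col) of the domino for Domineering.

p1 X@[(0,0,0,2)]: h3:-1[(0,0,0,1)]-1 h3:-2[(0,0,0,0)]+1*
p2 O@[(0,0,0,0)] terminal -1; root [(0,0,0,2)] d12

X's best at [(0,0,0,2)]: h3:-2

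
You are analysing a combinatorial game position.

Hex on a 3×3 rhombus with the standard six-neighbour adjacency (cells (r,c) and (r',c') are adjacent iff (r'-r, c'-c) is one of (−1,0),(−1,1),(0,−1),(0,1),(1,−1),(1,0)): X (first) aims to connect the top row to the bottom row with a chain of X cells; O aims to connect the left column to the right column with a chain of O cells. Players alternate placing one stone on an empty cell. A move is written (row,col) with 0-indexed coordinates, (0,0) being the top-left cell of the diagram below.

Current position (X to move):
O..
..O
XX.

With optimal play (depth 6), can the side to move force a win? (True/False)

ply 1, X at O../..O/XX. | (0,1)=+1→OX./..O/XX.*; (0,2)=-1→O.X/..O/XX.; (1,0)=-1→O../X.O/XX.; (1,1)=+1→O../.XO/XX.; (2,2)=-1→O../..O/XXX
ply 2, O at OX./..O/XX. | (0,2)=-1→OXO/..O/XX.*; (1,0)=-1→OX./O.O/XX.; (1,1)=-1→OX./.OO/XX.; (2,2)=-1→OX./..O/XXO
ply 3, X at OXO/..O/XX. | (1,0)=+1→OXO/X.O/XX.*; (1,1)=+1→OXO/.XO/XX.; (2,2)=+1→OXO/..O/XXX
ply 4: OXO/X.O/XX. is terminal -1 (O); from O../..O/XX. depth 6

X winning at [O../..O/XX.]: True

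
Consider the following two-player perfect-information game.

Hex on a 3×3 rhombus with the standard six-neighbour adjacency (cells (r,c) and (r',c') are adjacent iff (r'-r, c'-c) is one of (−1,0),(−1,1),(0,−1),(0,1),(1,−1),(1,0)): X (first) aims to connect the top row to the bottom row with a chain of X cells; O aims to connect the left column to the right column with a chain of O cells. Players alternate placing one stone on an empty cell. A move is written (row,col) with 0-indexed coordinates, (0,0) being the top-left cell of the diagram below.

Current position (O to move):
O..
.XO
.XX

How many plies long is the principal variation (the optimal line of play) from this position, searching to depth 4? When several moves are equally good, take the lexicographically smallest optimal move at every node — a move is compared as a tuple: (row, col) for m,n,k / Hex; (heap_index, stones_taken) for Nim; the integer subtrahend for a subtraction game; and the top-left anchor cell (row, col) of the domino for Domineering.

PV length from [O../.XO/.XX]: 2 plies

ply 1, O at O../.XO/.XX | (0,1)=-1→OO./.XO/.XX*; (0,2)=-1→O.O/.XO/.XX; (1,0)=-1→O../OXO/.XX; (2,0)=-1→O../.XO/OXX
ply 2, X at OO./.XO/.XX | (0,2)=+1→OOX/.XO/.XX*; (1,0)=-1→OO./XXO/.XX; (2,0)=-1→OO./.XO/XXX
ply 3: OOX/.XO/.XX is terminal -1 (O); from O../.XO/.XX depth 4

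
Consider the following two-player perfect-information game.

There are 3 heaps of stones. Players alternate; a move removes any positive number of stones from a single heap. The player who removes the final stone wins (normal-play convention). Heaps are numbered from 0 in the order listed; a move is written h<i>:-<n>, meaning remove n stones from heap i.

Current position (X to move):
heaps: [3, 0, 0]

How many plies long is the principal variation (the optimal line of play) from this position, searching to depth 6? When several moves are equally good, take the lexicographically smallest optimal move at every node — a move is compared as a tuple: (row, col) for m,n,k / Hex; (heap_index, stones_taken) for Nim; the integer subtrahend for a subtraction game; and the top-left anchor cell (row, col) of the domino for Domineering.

PV length from [(3,0,0)]: 1 ply

[(3,0,0)] X move#1: h0:-1:-1/(2,0,0), h0:-2:-1/(1,0,0), h0:-3:+1/(0,0,0)*
[(0,0,0)] end (terminal -1, O#2); searched (3,0,0) to 6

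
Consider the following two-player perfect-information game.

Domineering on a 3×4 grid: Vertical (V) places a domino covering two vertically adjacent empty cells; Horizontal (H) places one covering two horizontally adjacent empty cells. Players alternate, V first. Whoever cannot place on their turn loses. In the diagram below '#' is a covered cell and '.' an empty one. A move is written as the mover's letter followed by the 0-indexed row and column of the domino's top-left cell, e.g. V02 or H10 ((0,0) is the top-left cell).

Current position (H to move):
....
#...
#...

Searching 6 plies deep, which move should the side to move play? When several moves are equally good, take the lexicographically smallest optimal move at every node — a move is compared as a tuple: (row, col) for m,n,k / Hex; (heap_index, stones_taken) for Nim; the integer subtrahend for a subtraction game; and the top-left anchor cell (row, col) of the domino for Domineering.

ply 1, H at ..../#.../#... | H00=-1→##../#.../#...; H01=-1→.##./#.../#...; H02=-1→..##/#.../#...; H11=+1→..../###./#...*; H12=+1→..../#.##/#...; H21=-1→..../#.../###.; H22=-1→..../#.../#.##
ply 2, V at ..../###./#... | V03=-1→...#/####/#...*; V13=-1→..../####/#..#
ply 3, H at ...#/####/#... | H00=+1→##.#/####/#...*; H01=+1→.###/####/#...; H21=+1→...#/####/###.; H22=+1→...#/####/#.##
ply 4: ##.#/####/#... is terminal -1 (V); from ..../#.../#... depth 6

H's best at [..../#.../#...]: H11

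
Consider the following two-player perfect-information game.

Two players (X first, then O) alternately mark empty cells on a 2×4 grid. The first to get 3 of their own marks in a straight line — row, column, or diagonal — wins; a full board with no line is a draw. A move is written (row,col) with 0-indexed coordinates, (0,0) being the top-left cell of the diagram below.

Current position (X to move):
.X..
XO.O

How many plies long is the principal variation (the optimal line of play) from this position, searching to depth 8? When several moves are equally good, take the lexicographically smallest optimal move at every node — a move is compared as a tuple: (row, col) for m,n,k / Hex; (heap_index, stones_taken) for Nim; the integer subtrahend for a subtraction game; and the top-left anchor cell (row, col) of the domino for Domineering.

p1 X@[.X../XO.O]: (0,0)[XX../XO.O]-1 (0,2)[.XX./XO.O]-1 (0,3)[.X.X/XO.O]-1 (1,2)[.X../XOXO]+0*
p2 O@[.X../XOXO]: (0,0)[OX../XOXO]+0* (0,2)[.XO./XOXO]+0 (0,3)[.X.O/XOXO]+0
p3 X@[OX../XOXO]: (0,2)[OXX./XOXO]+0* (0,3)[OX.X/XOXO]+0
p4 O@[OXX./XOXO]: (0,3)[OXXO/XOXO]+0*
p5 X@[OXXO/XOXO] terminal +0; root [.X../XO.O] d8

PV length from [.X../XO.O]: 4 plies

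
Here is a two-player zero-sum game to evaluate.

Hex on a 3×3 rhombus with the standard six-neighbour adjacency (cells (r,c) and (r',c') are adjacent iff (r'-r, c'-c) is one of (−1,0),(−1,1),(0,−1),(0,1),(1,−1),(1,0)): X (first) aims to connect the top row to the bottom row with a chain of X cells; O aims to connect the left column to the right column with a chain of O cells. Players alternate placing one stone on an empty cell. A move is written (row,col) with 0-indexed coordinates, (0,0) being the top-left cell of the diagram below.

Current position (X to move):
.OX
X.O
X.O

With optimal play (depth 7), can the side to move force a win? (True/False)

ply 1, X at .OX/X.O/X.O | (0,0)=+1→XOX/X.O/X.O*; (1,1)=+1→.OX/XXO/X.O; (2,1)=+1→.OX/X.O/XXO
ply 2: XOX/X.O/X.O is terminal -1 (O); from .OX/X.O/X.O depth 7

X winning at [.OX/X.O/X.O]: True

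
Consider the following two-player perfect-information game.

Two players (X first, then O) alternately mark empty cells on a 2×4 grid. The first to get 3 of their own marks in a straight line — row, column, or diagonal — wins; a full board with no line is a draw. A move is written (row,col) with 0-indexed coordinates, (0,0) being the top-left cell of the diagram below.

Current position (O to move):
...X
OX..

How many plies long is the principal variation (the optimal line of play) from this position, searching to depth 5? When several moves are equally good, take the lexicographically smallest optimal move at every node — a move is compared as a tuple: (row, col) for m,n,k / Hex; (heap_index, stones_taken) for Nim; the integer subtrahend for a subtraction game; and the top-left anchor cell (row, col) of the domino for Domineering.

ply 1, O at ...X/OX.. | (0,0)=+0→O..X/OX..*; (0,1)=+0→.O.X/OX..; (0,2)=+0→..OX/OX..; (1,2)=+0→...X/OXO.; (1,3)=+0→...X/OX.O
ply 2, X at O..X/OX.. | (0,1)=+0→OX.X/OX..*; (0,2)=+0→O.XX/OX..; (1,2)=+0→O..X/OXX.; (1,3)=+0→O..X/OX.X
ply 3, O at OX.X/OX.. | (0,2)=+0→OXOX/OX..*; (1,2)=-1→OX.X/OXO.; (1,3)=-1→OX.X/OX.O
ply 4, X at OXOX/OX.. | (1,2)=+0→OXOX/OXX.*; (1,3)=+0→OXOX/OX.X
ply 5, O at OXOX/OXX. | (1,3)=+0→OXOX/OXXO*
ply 6: OXOX/OXXO is terminal +0 (X); from ...X/OX.. depth 5

PV length from [...X/OX..]: 5 plies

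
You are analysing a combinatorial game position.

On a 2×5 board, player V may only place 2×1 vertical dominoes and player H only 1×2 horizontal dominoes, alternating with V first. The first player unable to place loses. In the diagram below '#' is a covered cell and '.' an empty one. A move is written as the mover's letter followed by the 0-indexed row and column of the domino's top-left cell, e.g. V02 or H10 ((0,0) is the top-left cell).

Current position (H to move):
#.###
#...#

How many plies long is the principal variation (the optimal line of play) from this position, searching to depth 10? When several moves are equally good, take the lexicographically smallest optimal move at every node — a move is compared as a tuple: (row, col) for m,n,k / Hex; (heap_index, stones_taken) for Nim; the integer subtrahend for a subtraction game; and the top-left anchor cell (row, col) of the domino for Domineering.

PV length from [#.###/#...#]: 1 ply

p1 H@[#.###/#...#]: H11[#.###/###.#]+1* H12[#.###/#.###]-1
p2 V@[#.###/###.#] terminal -1; root [#.###/#...#] d10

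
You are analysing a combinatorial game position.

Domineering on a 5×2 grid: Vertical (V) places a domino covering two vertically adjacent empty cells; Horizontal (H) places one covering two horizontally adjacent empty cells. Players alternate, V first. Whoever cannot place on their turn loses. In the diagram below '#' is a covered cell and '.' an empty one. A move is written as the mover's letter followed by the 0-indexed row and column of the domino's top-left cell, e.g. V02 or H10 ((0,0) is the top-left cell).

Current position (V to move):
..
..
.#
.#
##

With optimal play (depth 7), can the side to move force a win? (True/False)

[../../.#/.#/##] V move#1: V00:+1/#./#./.#/.#/##*, V01:+1/.#/.#/.#/.#/##, V10:-1/../#./##/.#/##, V20:-1/../../##/##/##
[#./#./.#/.#/##] end (terminal -1, H#2); searched ../../.#/.#/## to 7

V winning at [../../.#/.#/##]: True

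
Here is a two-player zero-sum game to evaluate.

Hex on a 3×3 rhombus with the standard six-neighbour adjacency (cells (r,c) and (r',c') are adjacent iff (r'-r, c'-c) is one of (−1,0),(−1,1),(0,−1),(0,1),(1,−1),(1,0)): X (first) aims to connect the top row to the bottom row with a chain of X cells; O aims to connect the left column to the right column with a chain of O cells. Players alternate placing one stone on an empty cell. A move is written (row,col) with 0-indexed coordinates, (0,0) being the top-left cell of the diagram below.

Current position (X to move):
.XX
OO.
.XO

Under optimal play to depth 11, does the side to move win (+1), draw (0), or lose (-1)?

[.XX/OO./.XO] X move#1: (0,0):-1/XXX/OO./.XO, (1,2):+1/.XX/OOX/.XO*, (2,0):-1/.XX/OO./XXO
[.XX/OOX/.XO] end (terminal -1, O#2); searched .XX/OO./.XO to 11

value(.XX/OO./.XO, X) = +1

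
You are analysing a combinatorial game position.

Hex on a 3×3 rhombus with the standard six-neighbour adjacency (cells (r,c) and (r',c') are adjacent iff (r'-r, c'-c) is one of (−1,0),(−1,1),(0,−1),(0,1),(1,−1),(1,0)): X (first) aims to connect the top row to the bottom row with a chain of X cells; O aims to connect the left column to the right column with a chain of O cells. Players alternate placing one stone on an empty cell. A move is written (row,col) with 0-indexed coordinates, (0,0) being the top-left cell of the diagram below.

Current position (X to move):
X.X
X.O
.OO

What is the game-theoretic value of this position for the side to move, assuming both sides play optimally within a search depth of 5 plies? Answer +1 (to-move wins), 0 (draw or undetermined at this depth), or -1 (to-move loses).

[X.X/X.O/.OO] X move#1: (0,1):-1/XXX/X.O/.OO, (1,1):-1/X.X/XXO/.OO, (2,0):+1/X.X/X.O/XOO*
[X.X/X.O/XOO] end (terminal -1, O#2); searched X.X/X.O/.OO to 5

value(X.X/X.O/.OO, X) = +1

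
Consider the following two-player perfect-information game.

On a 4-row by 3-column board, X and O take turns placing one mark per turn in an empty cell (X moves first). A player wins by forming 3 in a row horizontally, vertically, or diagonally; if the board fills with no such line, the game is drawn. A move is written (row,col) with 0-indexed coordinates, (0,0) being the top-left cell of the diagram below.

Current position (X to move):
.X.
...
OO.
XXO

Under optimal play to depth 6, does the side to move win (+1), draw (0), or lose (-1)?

p1 X@[.X./.../OO./XXO]: (0,0)[XX./.../OO./XXO]-1* (0,2)[.XX/.../OO./XXO]-1 (1,0)[.X./X../OO./XXO]-1 (1,1)[.X./.X./OO./XXO]-1 (1,2)[.X./..X/OO./XXO]-1 (2,2)[.X./.../OOX/XXO]-1
p2 O@[XX./.../OO./XXO]: (0,2)[XXO/.../OO./XXO]+1* (1,0)[XX./O../OO./XXO]+1 (1,1)[XX./.O./OO./XXO]-1 (1,2)[XX./..O/OO./XXO]-1 (2,2)[XX./.../OOO/XXO]+1
p3 X@[XXO/.../OO./XXO]: (1,0)[XXO/X../OO./XXO]-1* (1,1)[XXO/.X./OO./XXO]-1 (1,2)[XXO/..X/OO./XXO]-1 (2,2)[XXO/.../OOX/XXO]-1
p4 O@[XXO/X../OO./XXO]: (1,1)[XXO/XO./OO./XXO]+1* (1,2)[XXO/X.O/OO./XXO]+1 (2,2)[XXO/X../OOO/XXO]+1
p5 X@[XXO/XO./OO./XXO] terminal -1; root [.X./.../OO./XXO] d6

value(.X./.../OO./XXO, X) = -1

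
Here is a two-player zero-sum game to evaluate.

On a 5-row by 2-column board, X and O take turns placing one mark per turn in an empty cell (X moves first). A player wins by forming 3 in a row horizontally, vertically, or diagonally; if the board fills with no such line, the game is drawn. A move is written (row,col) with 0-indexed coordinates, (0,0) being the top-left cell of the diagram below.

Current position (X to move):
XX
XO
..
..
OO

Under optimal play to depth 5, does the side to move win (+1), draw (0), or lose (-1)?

[XX/XO/../../OO] X move#1: (2,0):+1/XX/XO/X./../OO*, (2,1):+0/XX/XO/.X/../OO, (3,0):+0/XX/XO/../X./OO, (3,1):+0/XX/XO/../.X/OO
[XX/XO/X./../OO] end (terminal -1, O#2); searched XX/XO/../../OO to 5

value(XX/XO/../../OO, X) = +1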